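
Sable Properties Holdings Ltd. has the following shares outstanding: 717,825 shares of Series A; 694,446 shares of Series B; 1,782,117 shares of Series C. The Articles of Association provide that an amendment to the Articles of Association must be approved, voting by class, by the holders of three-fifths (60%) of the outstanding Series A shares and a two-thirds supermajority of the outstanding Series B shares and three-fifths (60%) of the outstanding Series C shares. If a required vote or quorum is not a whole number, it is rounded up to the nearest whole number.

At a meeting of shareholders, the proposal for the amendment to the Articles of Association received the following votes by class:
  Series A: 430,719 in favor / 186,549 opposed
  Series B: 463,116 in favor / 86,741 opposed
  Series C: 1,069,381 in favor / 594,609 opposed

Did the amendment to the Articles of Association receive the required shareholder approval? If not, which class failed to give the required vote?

Approved — every class gave the required vote.

Series A: 3/5 of 717825 = 430695; 430,695 required, 430,719 in favor — approved.
Series B: 2/3 of 694446 = 462964; 462,964 required, 463,116 in favor — approved.
Series C: 3/5 of 1782117 = 1069270.20, rounded up to 1069271; 1,069,271 required, 1,069,381 in favor — approved.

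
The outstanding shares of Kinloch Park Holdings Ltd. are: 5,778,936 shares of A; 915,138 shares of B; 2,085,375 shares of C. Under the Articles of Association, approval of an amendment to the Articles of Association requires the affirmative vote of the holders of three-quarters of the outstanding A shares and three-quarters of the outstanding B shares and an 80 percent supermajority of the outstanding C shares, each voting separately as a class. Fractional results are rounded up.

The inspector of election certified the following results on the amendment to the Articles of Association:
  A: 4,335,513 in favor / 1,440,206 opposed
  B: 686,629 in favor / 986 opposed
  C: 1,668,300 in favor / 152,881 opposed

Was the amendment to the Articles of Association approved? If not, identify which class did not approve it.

Approved — every class gave the required vote.

A: 3/4 of 5778936 = 4334202; 4,334,202 required, 4,335,513 in favor — approved.
B: 3/4 of 915138 = 686353.50, rounded up to 686354; 686,354 required, 686,629 in favor — approved.
C: 4/5 of 2085375 = 1668300; 1,668,300 required, 1,668,300 in favor — approved.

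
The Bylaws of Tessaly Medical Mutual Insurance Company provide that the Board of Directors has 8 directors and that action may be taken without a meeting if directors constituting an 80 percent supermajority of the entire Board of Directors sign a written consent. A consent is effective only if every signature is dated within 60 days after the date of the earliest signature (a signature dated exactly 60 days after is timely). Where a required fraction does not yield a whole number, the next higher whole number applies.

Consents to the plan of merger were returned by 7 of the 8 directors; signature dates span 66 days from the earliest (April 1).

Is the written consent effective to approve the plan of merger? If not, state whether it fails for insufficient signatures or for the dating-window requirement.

Not effective — dating-window requirement not satisfied.

Signatures required: an 80 percent supermajority of 8 — 4/5 of 8 = 6.40, rounded up to 7, so 7 needed; 7 signed. Sufficient.
Dating window: the latest signature is 66 days after the earliest; the limit is 60 days. Outside the window.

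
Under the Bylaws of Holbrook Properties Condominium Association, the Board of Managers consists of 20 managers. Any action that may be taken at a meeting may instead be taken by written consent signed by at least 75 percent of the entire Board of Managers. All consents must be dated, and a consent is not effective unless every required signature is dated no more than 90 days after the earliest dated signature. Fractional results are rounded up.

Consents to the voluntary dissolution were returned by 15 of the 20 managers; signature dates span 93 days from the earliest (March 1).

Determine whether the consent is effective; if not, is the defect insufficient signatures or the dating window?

Signatures required: at least 75 percent of 20 — 3/4 of 20 = 15, so 15 needed; 15 signed. Sufficient.
Dating window: the latest signature is 93 days after the earliest; the limit is 90 days. Outside the window.

Not effective — dating-window requirement not satisfied.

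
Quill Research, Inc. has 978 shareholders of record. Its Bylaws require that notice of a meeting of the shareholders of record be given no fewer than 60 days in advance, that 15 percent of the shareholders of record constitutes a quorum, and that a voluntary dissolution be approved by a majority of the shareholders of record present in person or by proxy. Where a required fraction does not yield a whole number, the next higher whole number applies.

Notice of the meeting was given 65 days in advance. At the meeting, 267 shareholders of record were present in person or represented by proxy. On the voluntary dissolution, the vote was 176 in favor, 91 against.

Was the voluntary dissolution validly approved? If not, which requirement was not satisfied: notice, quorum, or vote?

Notice: 65 days given; 60 required. Satisfied.
Quorum: 15% of 978 = 146.70, rounded up to 147; 267 present. Satisfied.
Vote: requires a majority of those present (267); a majority of 267 is 134, so 134 needed; 176 in favor. Satisfied.

Valid — all requirements satisfied.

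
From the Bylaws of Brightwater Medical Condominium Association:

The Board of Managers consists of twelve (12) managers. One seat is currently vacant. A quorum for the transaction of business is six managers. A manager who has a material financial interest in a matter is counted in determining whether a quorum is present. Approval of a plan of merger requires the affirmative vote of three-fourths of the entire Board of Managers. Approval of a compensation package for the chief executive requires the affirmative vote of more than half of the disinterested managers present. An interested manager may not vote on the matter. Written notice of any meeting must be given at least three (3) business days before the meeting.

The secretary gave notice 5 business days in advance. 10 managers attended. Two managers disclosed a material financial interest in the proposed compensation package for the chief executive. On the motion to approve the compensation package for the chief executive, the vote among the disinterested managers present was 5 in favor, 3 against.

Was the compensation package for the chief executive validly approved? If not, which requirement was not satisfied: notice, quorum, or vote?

Notice: 5 business days given; 3 required (5 ≥ 3). Satisfied.
Quorum: 10 present (interested managers count toward quorum); quorum is 6. Satisfied.
Vote: the compensation package for the chief executive requires a majority of the disinterested managers present (10 − 2 = 8). A majority of 8 is 5, so 5 affirmative votes are needed; 5 voted in favor. Satisfied.

Valid — all requirements satisfied.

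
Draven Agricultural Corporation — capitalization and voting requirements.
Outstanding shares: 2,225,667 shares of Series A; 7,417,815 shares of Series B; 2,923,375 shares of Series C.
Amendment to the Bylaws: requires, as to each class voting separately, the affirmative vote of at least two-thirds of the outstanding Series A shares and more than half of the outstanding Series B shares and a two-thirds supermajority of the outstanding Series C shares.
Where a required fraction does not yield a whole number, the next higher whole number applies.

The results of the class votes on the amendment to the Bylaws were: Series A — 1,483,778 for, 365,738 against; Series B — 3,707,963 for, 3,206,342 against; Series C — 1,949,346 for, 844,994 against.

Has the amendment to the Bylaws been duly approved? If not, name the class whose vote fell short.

Series A: 2/3 of 2225667 = 1483778; 1,483,778 required, 1,483,778 in favor — approved.
Series B: a majority of 7417815 is 3708908; 3,708,908 required, 3,707,963 in favor — not approved.
Series C: 2/3 of 2923375 = 1948916.67, rounded up to 1948917; 1,948,917 required, 1,949,346 in favor — approved.

Not approved — the Series B shares did not give the required vote.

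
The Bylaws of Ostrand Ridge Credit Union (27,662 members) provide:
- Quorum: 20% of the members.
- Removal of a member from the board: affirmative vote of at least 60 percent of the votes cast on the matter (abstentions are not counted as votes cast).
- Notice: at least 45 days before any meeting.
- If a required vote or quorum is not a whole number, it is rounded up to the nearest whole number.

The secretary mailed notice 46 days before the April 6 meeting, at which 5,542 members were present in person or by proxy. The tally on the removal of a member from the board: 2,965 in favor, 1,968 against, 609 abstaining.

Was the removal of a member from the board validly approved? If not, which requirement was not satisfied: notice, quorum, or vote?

Notice: 46 days given; 45 required. Satisfied.
Quorum: 20% of 27,662 = 5,532.40, rounded up to 5,533; 5,542 present. Satisfied.
Vote: requires three-fifths of the votes cast (5,542 − 609 abstaining = 4,933); 3/5 of 4933 = 2959.80, rounded up to 2960, so 2,960 needed; 2,965 in favor. Satisfied.

Valid — all requirements satisfied.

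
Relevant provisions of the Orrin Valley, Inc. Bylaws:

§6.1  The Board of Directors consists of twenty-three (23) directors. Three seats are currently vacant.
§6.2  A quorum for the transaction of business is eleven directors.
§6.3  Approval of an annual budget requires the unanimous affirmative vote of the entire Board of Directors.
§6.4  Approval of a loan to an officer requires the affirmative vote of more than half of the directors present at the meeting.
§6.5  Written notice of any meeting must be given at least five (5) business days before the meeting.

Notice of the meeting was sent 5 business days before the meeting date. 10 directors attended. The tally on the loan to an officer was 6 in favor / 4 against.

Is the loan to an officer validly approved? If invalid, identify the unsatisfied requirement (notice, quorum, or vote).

Notice: 5 business days given; 5 required (5 ≥ 5). Satisfied.
Quorum: 10 present; quorum is 11. Not satisfied.
Vote: the loan to an officer requires a majority of the directors present (10). A majority of 10 is 6, so 6 affirmative votes are needed; 6 voted in favor. Satisfied. (Moot — without a quorum no business can be validly transacted.)

Invalid — quorum requirement not satisfied.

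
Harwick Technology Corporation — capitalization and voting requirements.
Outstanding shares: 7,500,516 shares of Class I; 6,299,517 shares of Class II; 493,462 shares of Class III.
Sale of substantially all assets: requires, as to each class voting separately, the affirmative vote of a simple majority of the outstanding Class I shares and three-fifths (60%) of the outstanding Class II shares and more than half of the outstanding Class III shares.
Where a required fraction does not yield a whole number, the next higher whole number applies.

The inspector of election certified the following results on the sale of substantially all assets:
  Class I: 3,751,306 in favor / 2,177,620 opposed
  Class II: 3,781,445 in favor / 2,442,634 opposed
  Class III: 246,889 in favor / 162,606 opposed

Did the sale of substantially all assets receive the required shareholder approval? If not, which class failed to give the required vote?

Class I: a majority of 7500516 is 3750259; 3,750,259 required, 3,751,306 in favor — approved.
Class II: 3/5 of 6299517 = 3779710.20, rounded up to 3779711; 3,779,711 required, 3,781,445 in favor — approved.
Class III: a majority of 493462 is 246732; 246,732 required, 246,889 in favor — approved.

Approved — every class gave the required vote.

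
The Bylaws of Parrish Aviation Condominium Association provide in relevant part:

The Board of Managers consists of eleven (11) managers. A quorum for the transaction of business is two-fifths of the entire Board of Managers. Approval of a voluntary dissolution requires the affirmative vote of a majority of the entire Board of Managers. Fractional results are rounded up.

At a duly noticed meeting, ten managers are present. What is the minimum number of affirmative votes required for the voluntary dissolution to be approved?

6

The voluntary dissolution requires a majority of the entire Board of Managers (11).
A majority of 11 is 6.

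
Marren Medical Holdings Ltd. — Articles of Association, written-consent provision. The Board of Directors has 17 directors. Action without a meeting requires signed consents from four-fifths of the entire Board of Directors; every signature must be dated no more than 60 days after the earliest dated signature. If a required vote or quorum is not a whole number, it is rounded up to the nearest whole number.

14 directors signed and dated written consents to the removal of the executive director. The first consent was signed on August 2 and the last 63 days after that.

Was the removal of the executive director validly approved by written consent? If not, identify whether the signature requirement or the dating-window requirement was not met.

Signatures required: four-fifths of 17 — 4/5 of 17 = 13.60, rounded up to 14, so 14 needed; 14 signed. Sufficient.
Dating window: the latest signature is 63 days after the earliest; the limit is 60 days. Outside the window.

Not effective — dating-window requirement not satisfied.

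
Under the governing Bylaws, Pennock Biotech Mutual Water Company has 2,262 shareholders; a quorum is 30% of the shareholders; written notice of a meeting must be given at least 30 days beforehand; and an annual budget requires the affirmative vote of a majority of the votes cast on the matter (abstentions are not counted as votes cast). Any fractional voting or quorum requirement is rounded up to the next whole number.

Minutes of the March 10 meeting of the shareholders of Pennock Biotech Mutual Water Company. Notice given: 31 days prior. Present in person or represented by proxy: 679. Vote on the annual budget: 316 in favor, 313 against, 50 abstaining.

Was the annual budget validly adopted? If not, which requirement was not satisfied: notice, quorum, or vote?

Valid — all requirements satisfied.

Notice: 31 days given; 30 required. Satisfied.
Quorum: 30% of 2,262 = 678.60, rounded up to 679; 679 present. Satisfied.
Vote: requires a majority of the votes cast (679 − 50 abstaining = 629); a majority of 629 is 315, so 315 needed; 316 in favor. Satisfied.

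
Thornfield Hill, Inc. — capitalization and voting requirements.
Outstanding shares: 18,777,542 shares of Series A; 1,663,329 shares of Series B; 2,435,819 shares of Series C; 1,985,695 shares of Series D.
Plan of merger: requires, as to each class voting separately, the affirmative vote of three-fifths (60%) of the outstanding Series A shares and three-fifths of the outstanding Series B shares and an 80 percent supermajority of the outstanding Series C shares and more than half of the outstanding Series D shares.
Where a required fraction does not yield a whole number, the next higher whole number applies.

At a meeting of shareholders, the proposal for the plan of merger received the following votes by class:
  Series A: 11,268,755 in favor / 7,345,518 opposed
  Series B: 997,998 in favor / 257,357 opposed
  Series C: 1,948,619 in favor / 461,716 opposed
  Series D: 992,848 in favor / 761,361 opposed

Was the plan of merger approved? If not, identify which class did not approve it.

Not approved — the Series C shares did not give the required vote.

Series A: 3/5 of 18777542 = 11266525.20, rounded up to 11266526; 11,266,526 required, 11,268,755 in favor — approved.
Series B: 3/5 of 1663329 = 997997.40, rounded up to 997998; 997,998 required, 997,998 in favor — approved.
Series C: 4/5 of 2435819 = 1948655.20, rounded up to 1948656; 1,948,656 required, 1,948,619 in favor — not approved.
Series D: a majority of 1985695 is 992848; 992,848 required, 992,848 in favor — approved.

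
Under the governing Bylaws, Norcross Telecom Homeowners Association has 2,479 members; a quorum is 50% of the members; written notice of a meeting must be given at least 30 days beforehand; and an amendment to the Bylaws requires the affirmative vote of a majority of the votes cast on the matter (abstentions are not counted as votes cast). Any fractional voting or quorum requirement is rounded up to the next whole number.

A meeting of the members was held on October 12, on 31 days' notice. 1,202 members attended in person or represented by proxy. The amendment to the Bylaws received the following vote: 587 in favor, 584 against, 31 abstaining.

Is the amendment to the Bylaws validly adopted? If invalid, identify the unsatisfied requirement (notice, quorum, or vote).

Notice: 31 days given; 30 required. Satisfied.
Quorum: 50% of 2,479 = 1,239.50, rounded up to 1,240; 1,202 present. Not satisfied.
Vote: requires a majority of the votes cast (1,202 − 31 abstaining = 1,171); a majority of 1171 is 586, so 586 needed; 587 in favor. Satisfied.

Invalid — quorum requirement not satisfied.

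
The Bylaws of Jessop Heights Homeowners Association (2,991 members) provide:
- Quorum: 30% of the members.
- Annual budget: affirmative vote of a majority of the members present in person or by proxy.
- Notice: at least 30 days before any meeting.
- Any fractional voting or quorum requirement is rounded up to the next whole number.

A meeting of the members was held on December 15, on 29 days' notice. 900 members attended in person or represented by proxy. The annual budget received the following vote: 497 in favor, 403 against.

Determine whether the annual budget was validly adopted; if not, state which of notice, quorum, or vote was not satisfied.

Notice: 29 days given; 30 required. Not satisfied.
Quorum: 30% of 2,991 = 897.30, rounded up to 898; 900 present. Satisfied.
Vote: requires a majority of those present (900); a majority of 900 is 451, so 451 needed; 497 in favor. Satisfied.

Invalid — notice requirement not satisfied.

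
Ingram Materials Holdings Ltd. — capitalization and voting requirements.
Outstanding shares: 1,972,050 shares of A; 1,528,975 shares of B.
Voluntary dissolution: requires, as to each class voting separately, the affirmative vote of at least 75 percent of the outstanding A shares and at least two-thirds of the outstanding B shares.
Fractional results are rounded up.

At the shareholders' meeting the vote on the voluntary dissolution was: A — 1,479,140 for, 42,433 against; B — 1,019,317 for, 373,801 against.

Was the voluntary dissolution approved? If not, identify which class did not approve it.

Approved — every class gave the required vote.

A: 3/4 of 1972050 = 1479037.50, rounded up to 1479038; 1,479,038 required, 1,479,140 in favor — approved.
B: 2/3 of 1528975 = 1019316.67, rounded up to 1019317; 1,019,317 required, 1,019,317 in favor — approved.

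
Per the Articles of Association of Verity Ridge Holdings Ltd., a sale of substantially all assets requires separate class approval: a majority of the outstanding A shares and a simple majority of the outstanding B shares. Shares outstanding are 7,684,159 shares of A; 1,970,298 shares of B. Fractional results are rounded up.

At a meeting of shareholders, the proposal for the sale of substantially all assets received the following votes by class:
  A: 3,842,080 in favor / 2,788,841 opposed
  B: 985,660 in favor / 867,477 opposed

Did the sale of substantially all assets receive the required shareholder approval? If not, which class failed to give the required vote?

Approved — every class gave the required vote.

A: a majority of 7684159 is 3842080; 3,842,080 required, 3,842,080 in favor — approved.
B: a majority of 1970298 is 985150; 985,150 required, 985,660 in favor — approved.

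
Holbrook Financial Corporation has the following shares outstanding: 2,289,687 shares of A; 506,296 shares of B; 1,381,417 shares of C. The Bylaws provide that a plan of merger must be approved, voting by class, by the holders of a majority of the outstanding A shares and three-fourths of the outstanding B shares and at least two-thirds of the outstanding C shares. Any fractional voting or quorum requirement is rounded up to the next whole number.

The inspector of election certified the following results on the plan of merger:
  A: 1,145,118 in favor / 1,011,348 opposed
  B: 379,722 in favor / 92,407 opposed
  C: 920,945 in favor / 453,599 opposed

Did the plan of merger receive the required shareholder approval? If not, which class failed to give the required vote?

A: a majority of 2289687 is 1144844; 1,144,844 required, 1,145,118 in favor — approved.
B: 3/4 of 506296 = 379722; 379,722 required, 379,722 in favor — approved.
C: 2/3 of 1381417 = 920944.67, rounded up to 920945; 920,945 required, 920,945 in favor — approved.

Approved — every class gave the required vote.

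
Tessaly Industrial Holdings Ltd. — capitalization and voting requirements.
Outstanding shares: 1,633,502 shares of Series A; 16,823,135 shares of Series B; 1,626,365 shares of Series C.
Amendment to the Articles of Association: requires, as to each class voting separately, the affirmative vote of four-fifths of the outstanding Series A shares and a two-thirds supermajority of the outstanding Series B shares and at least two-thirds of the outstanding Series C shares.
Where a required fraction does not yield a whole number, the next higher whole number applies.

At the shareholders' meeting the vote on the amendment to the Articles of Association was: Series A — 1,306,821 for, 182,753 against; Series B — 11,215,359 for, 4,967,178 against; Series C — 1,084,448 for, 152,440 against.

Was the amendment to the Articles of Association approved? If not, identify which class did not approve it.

Not approved — the Series B shares did not give the required vote.

Series A: 4/5 of 1633502 = 1306801.60, rounded up to 1306802; 1,306,802 required, 1,306,821 in favor — approved.
Series B: 2/3 of 16823135 = 11215423.33, rounded up to 11215424; 11,215,424 required, 11,215,359 in favor — not approved.
Series C: 2/3 of 1626365 = 1084243.33, rounded up to 1084244; 1,084,244 required, 1,084,448 in favor — approved.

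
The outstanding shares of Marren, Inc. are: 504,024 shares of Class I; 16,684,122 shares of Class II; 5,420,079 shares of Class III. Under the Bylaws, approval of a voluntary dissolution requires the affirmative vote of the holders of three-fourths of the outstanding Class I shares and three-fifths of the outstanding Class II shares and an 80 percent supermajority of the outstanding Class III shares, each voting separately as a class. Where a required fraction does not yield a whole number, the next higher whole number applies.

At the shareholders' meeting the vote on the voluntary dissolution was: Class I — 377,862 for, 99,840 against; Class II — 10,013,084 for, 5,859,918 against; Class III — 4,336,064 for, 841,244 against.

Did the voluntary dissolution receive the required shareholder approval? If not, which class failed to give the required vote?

Not approved — the Class I shares did not give the required vote.

Class I: 3/4 of 504024 = 378018; 378,018 required, 377,862 in favor — not approved.
Class II: 3/5 of 16684122 = 10010473.20, rounded up to 10010474; 10,010,474 required, 10,013,084 in favor — approved.
Class III: 4/5 of 5420079 = 4336063.20, rounded up to 4336064; 4,336,064 required, 4,336,064 in favor — approved.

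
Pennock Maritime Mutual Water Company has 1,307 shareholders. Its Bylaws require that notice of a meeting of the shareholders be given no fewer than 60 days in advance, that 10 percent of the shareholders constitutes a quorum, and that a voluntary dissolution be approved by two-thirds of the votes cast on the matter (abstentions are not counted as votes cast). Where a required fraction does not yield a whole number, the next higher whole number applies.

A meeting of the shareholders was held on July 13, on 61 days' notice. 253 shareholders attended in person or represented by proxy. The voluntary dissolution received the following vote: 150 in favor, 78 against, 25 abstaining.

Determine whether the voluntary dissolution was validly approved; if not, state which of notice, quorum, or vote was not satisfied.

Invalid — vote requirement not satisfied.

Notice: 61 days given; 60 required. Satisfied.
Quorum: 10% of 1,307 = 130.70, rounded up to 131; 253 present. Satisfied.
Vote: requires two-thirds of the votes cast (253 − 25 abstaining = 228); 2/3 of 228 = 152, so 152 needed; 150 in favor. Not satisfied.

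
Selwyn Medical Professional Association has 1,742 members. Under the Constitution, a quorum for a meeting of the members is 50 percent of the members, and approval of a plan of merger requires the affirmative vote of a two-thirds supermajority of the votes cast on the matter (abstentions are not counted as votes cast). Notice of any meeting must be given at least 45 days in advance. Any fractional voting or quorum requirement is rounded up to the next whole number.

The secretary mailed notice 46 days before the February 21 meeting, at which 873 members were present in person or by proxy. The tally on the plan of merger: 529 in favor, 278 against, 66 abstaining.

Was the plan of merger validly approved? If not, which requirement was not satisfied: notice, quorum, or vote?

Invalid — vote requirement not satisfied.

Notice: 46 days given; 45 required. Satisfied.
Quorum: 50% of 1,742 = 871; 873 present. Satisfied.
Vote: requires two-thirds of the votes cast (873 − 66 abstaining = 807); 2/3 of 807 = 538, so 538 needed; 529 in favor. Not satisfied.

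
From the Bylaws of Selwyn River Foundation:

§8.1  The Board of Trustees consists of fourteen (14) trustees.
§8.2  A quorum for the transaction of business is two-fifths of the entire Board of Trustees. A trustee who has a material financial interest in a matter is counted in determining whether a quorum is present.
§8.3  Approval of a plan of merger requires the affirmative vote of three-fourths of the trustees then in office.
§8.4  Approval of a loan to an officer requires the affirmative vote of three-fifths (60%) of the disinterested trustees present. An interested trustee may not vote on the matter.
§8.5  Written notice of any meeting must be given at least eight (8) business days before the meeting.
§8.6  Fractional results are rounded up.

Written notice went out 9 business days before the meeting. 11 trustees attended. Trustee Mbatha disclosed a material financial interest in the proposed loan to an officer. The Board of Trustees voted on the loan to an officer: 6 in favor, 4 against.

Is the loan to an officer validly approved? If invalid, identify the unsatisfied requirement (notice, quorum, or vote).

Notice: 9 business days given; 8 required (9 ≥ 8). Satisfied.
Quorum: 11 present (interested trustees count toward quorum); quorum is 6. Satisfied.
Vote: the loan to an officer requires three-fifths of the disinterested trustees present (11 − 1 = 10). 3/5 of 10 = 6, so 6 affirmative votes are needed; 6 voted in favor. Satisfied.

Valid — all requirements satisfied.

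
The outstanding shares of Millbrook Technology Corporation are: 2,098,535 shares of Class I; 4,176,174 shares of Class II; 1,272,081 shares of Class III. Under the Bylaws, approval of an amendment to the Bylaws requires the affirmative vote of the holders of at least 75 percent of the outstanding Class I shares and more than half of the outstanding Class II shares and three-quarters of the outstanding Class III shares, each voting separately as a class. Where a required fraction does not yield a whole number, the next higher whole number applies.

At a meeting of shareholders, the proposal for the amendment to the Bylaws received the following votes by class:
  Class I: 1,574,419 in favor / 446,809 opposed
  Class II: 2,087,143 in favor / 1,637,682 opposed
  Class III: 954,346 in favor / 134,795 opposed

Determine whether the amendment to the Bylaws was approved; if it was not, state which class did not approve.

Class I: 3/4 of 2098535 = 1573901.25, rounded up to 1573902; 1,573,902 required, 1,574,419 in favor — approved.
Class II: a majority of 4176174 is 2088088; 2,088,088 required, 2,087,143 in favor — not approved.
Class III: 3/4 of 1272081 = 954060.75, rounded up to 954061; 954,061 required, 954,346 in favor — approved.

Not approved — the Class II shares did not give the required vote.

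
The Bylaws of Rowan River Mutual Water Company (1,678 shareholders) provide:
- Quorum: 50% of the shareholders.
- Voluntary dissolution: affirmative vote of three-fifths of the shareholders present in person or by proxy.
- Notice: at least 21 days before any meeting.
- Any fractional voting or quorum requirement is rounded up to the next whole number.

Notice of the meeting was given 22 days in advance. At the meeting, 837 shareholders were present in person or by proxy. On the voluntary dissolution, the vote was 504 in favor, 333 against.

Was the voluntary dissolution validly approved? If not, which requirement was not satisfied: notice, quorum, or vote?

Notice: 22 days given; 21 required. Satisfied.
Quorum: 50% of 1,678 = 839; 837 present. Not satisfied.
Vote: requires three-fifths of those present (837); 3/5 of 837 = 502.20, rounded up to 503, so 503 needed; 504 in favor. Satisfied.

Invalid — quorum requirement not satisfied.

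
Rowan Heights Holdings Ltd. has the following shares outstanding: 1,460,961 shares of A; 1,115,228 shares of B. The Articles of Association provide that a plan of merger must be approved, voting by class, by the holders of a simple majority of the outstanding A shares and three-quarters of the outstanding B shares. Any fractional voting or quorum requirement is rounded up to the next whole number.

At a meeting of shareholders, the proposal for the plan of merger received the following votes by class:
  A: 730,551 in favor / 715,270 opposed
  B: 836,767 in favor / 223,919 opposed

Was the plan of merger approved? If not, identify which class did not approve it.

Approved — every class gave the required vote.

A: a majority of 1460961 is 730481; 730,481 required, 730,551 in favor — approved.
B: 3/4 of 1115228 = 836421; 836,421 required, 836,767 in favor — approved.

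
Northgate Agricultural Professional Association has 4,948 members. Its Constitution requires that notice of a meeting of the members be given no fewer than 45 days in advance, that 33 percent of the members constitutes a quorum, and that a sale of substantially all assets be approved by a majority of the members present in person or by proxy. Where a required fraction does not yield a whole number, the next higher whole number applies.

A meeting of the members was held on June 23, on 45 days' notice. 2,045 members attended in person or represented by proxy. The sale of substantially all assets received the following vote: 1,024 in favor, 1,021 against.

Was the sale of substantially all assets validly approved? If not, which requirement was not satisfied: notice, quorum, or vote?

Notice: 45 days given; 45 required. Satisfied.
Quorum: 33% of 4,948 = 1,632.84, rounded up to 1,633; 2,045 present. Satisfied.
Vote: requires a majority of those present (2,045); a majority of 2045 is 1023, so 1,023 needed; 1,024 in favor. Satisfied.

Valid — all requirements satisfied.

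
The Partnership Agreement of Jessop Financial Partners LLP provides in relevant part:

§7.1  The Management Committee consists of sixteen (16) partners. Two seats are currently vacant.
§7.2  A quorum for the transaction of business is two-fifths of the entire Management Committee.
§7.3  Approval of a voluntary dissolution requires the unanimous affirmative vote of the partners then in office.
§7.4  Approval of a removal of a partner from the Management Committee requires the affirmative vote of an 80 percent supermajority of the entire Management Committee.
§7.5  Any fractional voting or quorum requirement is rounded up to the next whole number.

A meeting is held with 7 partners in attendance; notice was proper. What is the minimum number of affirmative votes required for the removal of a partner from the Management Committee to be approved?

13

The removal of a partner from the Management Committee requires four-fifths of the entire Management Committee (16).
4/5 of 16 = 12.80, rounded up to 13.
(Only 7 can vote, so the removal of a partner from the Management Committee cannot pass at this meeting, but the required vote is still 13.)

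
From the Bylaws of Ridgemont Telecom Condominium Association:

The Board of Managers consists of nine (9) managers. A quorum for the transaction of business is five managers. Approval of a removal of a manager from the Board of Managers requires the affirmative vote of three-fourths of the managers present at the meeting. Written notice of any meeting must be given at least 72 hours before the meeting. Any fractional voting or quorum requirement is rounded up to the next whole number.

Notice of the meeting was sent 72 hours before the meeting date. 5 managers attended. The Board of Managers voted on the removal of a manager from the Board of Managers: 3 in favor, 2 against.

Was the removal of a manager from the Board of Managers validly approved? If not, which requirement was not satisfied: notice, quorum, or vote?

Notice: 72 hours given; 72 required (72 ≥ 72). Satisfied.
Quorum: 5 present; quorum is 5. Satisfied.
Vote: the removal of a manager from the Board of Managers requires three-fourths of the managers present (5). 3/4 of 5 = 3.75, rounded up to 4, so 4 affirmative votes are needed; 3 voted in favor. Not satisfied.

Invalid — vote requirement not satisfied.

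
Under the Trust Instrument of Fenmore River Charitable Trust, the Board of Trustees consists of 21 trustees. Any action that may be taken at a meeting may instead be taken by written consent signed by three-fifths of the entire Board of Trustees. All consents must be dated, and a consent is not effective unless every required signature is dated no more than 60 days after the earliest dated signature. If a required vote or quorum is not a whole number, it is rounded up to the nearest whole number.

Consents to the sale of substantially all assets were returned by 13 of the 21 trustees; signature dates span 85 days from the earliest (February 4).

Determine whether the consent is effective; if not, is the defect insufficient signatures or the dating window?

Signatures required: three-fifths of 21 — 3/5 of 21 = 12.60, rounded up to 13, so 13 needed; 13 signed. Sufficient.
Dating window: the latest signature is 85 days after the earliest; the limit is 60 days. Outside the window.

Not effective — dating-window requirement not satisfied.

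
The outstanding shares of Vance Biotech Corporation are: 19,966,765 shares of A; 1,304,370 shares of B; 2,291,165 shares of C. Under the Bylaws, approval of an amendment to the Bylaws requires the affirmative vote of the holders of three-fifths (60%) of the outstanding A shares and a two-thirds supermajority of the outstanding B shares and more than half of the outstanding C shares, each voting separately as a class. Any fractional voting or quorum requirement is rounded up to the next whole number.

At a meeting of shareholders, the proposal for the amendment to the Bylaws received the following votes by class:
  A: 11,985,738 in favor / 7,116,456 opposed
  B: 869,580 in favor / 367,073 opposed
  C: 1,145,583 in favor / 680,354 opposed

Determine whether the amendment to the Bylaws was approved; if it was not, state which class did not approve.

A: 3/5 of 19966765 = 11980059; 11,980,059 required, 11,985,738 in favor — approved.
B: 2/3 of 1304370 = 869580; 869,580 required, 869,580 in favor — approved.
C: a majority of 2291165 is 1145583; 1,145,583 required, 1,145,583 in favor — approved.

Approved — every class gave the required vote.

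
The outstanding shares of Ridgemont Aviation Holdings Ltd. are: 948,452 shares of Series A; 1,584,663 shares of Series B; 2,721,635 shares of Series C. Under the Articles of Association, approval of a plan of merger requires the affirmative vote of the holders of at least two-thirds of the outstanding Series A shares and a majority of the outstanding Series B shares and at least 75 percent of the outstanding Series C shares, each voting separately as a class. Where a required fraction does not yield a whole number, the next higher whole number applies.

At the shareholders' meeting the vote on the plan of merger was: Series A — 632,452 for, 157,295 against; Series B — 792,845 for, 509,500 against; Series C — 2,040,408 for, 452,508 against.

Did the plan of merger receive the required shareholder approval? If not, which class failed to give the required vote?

Series A: 2/3 of 948452 = 632301.33, rounded up to 632302; 632,302 required, 632,452 in favor — approved.
Series B: a majority of 1584663 is 792332; 792,332 required, 792,845 in favor — approved.
Series C: 3/4 of 2721635 = 2041226.25, rounded up to 2041227; 2,041,227 required, 2,040,408 in favor — not approved.

Not approved — the Series C shares did not give the required vote.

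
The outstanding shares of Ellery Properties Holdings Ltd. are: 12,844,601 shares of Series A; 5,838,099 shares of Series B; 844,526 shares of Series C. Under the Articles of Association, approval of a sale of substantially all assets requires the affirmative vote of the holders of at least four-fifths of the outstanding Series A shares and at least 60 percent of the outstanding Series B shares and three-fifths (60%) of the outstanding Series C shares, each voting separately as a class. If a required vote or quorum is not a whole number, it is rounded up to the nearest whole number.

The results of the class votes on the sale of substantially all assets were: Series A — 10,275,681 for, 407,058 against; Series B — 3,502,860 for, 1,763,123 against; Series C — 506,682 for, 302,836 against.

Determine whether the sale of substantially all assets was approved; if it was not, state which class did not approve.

Not approved — the Series C shares did not give the required vote.

Series A: 4/5 of 12844601 = 10275680.80, rounded up to 10275681; 10,275,681 required, 10,275,681 in favor — approved.
Series B: 3/5 of 5838099 = 3502859.40, rounded up to 3502860; 3,502,860 required, 3,502,860 in favor — approved.
Series C: 3/5 of 844526 = 506715.60, rounded up to 506716; 506,716 required, 506,682 in favor — not approved.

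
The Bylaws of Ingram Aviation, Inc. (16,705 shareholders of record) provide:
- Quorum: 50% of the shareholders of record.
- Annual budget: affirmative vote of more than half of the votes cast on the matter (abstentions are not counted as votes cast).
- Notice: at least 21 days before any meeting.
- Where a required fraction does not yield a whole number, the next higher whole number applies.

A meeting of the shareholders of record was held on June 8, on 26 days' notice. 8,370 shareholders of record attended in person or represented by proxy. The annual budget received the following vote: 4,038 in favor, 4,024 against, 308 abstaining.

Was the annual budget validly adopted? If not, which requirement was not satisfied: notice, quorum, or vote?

Notice: 26 days given; 21 required. Satisfied.
Quorum: 50% of 16,705 = 8,352.50, rounded up to 8,353; 8,370 present. Satisfied.
Vote: requires a majority of the votes cast (8,370 − 308 abstaining = 8,062); a majority of 8062 is 4032, so 4,032 needed; 4,038 in favor. Satisfied.

Valid — all requirements satisfied.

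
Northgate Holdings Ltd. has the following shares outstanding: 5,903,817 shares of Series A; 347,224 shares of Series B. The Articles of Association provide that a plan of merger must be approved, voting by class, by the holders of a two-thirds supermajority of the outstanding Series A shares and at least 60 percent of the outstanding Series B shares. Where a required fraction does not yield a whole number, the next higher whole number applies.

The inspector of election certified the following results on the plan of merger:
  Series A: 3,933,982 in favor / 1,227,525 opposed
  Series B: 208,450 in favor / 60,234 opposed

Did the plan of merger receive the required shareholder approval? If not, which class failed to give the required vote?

Series A: 2/3 of 5903817 = 3935878; 3,935,878 required, 3,933,982 in favor — not approved.
Series B: 3/5 of 347224 = 208334.40, rounded up to 208335; 208,335 required, 208,450 in favor — approved.

Not approved — the Series A shares did not give the required vote.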